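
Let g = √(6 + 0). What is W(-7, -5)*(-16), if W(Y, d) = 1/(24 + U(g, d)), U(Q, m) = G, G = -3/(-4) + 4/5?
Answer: -320/511 ≈ -0.62622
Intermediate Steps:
g = √6 ≈ 2.4495
G = 31/20 (G = -3*(-¼) + 4*(⅕) = ¾ + ⅘ = 31/20 ≈ 1.5500)
U(Q, m) = 31/20
W(Y, d) = 20/511 (W(Y, d) = 1/(24 + 31/20) = 1/(511/20) = 20/511)
W(-7, -5)*(-16) = (20/511)*(-16) = -320/511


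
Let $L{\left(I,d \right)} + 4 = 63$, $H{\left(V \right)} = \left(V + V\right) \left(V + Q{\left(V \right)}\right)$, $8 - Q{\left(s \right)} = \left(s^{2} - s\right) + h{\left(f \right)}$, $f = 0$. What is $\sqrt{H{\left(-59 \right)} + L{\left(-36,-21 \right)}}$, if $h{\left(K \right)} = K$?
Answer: $\sqrt{423797} \approx 651.0$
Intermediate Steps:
$Q{\left(s \right)} = 8 + s - s^{2}$ ($Q{\left(s \right)} = 8 - \left(\left(s^{2} - s\right) + 0\right) = 8 - \left(s^{2} - s\right) = 8 + s - s^{2}$)
$H{\left(V \right)} = 2 V \left(8 - V^{2} + 2 V\right)$ ($H{\left(V \right)} = \left(V + V\right) \left(V + \left(8 + V - V^{2}\right)\right) = 2 V \left(8 - V^{2} + 2 V\right)$)
$L{\left(I,d \right)} = 59$ ($L{\left(I,d \right)} = -4 + 63 = 59$)
$\sqrt{H{\left(-59 \right)} + L{\left(-36,-21 \right)}} = \sqrt{2 \left(-59\right) \left(8 - \left(-59\right)^{2} + 2 \left(-59\right)\right) + 59} = \sqrt{2 \left(-59\right) \left(8 - 3481 - 118\right) + 59} = \sqrt{2 \left(-59\right) \left(-3591\right) + 59} = \sqrt{423738 + 59} = \sqrt{423797}$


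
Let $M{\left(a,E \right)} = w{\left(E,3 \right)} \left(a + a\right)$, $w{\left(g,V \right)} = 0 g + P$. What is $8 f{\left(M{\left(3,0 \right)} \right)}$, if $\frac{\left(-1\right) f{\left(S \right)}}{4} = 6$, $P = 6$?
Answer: $-192$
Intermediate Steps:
$w{\left(g,V \right)} = 6$ ($w{\left(g,V \right)} = 0 g + 6 = 0 + 6 = 6$)
$M{\left(a,E \right)} = 12 a$ ($M{\left(a,E \right)} = 6 \left(a + a\right) = 6 \cdot 2 a = 12 a$)
$f{\left(S \right)} = -24$ ($f{\left(S \right)} = \left(-4\right) 6 = -24$)
$8 f{\left(M{\left(3,0 \right)} \right)} = 8 \left(-24\right) = -192$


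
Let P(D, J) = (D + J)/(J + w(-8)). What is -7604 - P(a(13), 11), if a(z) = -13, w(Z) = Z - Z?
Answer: -83642/11 ≈ -7603.8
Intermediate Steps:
w(Z) = 0
P(D, J) = (D + J)/J (P(D, J) = (D + J)/(J + 0) = (D + J)/J)
-7604 - P(a(13), 11) = -7604 - (-13 + 11)/11 = -7604 - (-2)/11 = -7604 - 1*(-2/11) = -7604 + 2/11 = -83642/11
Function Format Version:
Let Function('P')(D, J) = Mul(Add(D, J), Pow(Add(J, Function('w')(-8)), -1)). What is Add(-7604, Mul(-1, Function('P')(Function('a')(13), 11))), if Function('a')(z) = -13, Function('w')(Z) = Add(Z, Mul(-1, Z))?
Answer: Rational(-83642, 11) ≈ -7603.8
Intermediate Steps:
Function('w')(Z) = 0
Function('P')(D, J) = Mul(Pow(J, -1), Add(D, J)) (Function('P')(D, J) = Mul(Add(D, J), Pow(Add(J, 0), -1)) = Mul(Add(D, J), Pow(J, -1)) = Mul(Pow(J, -1), Add(D, J)))
Add(-7604, Mul(-1, Function('P')(Function('a')(13), 11))) = Add(-7604, Mul(-1, Mul(Pow(11, -1), Add(-13, 11)))) = Add(-7604, Mul(-1, Mul(Rational(1, 11), -2))) = Add(-7604, Mul(-1, Rational(-2, 11))) = Add(-7604, Rational(2, 11)) = Rational(-83642, 11)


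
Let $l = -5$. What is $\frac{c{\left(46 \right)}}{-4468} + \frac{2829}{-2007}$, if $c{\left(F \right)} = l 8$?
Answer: $- \frac{1046641}{747273} \approx -1.4006$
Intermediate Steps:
$c{\left(F \right)} = -40$ ($c{\left(F \right)} = \left(-5\right) 8 = -40$)
$\frac{c{\left(46 \right)}}{-4468} + \frac{2829}{-2007} = - \frac{40}{-4468} + \frac{2829}{-2007} = \left(-40\right) \left(- \frac{1}{4468}\right) + 2829 \left(- \frac{1}{2007}\right) = \frac{10}{1117} - \frac{943}{669} = - \frac{1046641}{747273}$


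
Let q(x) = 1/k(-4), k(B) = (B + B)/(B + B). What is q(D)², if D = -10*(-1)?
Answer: 1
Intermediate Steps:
D = 10
k(B) = 1 (k(B) = (2*B)/((2*B)) = (2*B)*(1/(2*B)) = 1)
q(x) = 1 (q(x) = 1/1 = 1)
q(D)² = 1² = 1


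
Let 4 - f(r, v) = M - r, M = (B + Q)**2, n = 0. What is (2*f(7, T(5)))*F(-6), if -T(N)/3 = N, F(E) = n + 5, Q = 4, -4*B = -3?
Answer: -925/8 ≈ -115.63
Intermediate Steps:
B = 3/4 (B = -1/4*(-3) = 3/4 ≈ 0.75000)
F(E) = 5 (F(E) = 0 + 5 = 5)
T(N) = -3*N
M = 361/16 (M = (3/4 + 4)**2 = (19/4)**2 = 361/16 ≈ 22.563)
f(r, v) = -297/16 + r (f(r, v) = 4 - (361/16 - r) = 4 + (-361/16 + r) = -297/16 + r)
(2*f(7, T(5)))*F(-6) = (2*(-297/16 + 7))*5 = (2*(-185/16))*5 = -185/8*5 = -925/8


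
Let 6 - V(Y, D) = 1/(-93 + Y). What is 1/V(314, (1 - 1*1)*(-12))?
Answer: 221/1325 ≈ 0.16679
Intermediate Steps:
V(Y, D) = 6 - 1/(-93 + Y)
1/V(314, (1 - 1*1)*(-12)) = 1/((-559 + 6*314)/(-93 + 314)) = 1/((-559 + 1884)/221) = 1/((1/221)*1325) = 1/(1325/221) = 221/1325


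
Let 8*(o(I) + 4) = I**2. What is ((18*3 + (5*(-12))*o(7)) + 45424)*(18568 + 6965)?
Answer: 2315868633/2 ≈ 1.1579e+9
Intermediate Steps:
o(I) = -4 + I**2/8
((18*3 + (5*(-12))*o(7)) + 45424)*(18568 + 6965) = ((18*3 + (5*(-12))*(-4 + (1/8)*7**2)) + 45424)*(18568 + 6965) = ((54 - 60*(-4 + (1/8)*49)) + 45424)*25533 = ((54 - 60*(-4 + 49/8)) + 45424)*25533 = ((54 - 60*17/8) + 45424)*25533 = ((54 - 255/2) + 45424)*25533 = (-147/2 + 45424)*25533 = (90701/2)*25533 = 2315868633/2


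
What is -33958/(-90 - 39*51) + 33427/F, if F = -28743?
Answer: 27471517/1810809 ≈ 15.171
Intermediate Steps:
-33958/(-90 - 39*51) + 33427/F = -33958/(-90 - 39*51) + 33427/(-28743) = -33958/(-90 - 1989) + 33427*(-1/28743) = -33958/(-2079) - 33427/28743 = -33958*(-1/2079) - 33427/28743 = 33958/2079 - 33427/28743 = 27471517/1810809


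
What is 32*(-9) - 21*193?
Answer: -4341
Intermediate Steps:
32*(-9) - 21*193 = -288 - 4053 = -4341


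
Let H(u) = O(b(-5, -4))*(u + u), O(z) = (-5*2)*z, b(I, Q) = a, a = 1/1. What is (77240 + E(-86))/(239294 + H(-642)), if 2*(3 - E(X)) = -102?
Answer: 38647/126067 ≈ 0.30656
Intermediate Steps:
E(X) = 54 (E(X) = 3 - 1/2*(-102) = 3 + 51 = 54)
a = 1
b(I, Q) = 1
O(z) = -10*z
H(u) = -20*u (H(u) = (-10*1)*(u + u) = -20*u)
(77240 + E(-86))/(239294 + H(-642)) = (77240 + 54)/(239294 - 20*(-642)) = 77294/(239294 + 12840) = 77294/252134 = 77294*(1/252134) = 38647/126067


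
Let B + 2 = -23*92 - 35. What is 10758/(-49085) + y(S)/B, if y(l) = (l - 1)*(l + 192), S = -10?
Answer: 75106196/105680005 ≈ 0.71069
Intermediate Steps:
y(l) = (-1 + l)*(192 + l)
B = -2153 (B = -2 + (-23*92 - 35) = -2 + (-2116 - 35) = -2 - 2151 = -2153)
10758/(-49085) + y(S)/B = 10758/(-49085) + (-192 + (-10)**2 + 191*(-10))/(-2153) = 10758*(-1/49085) + (-192 + 100 - 1910)*(-1/2153) = -10758/49085 - 2002*(-1/2153) = -10758/49085 + 2002/2153 = 75106196/105680005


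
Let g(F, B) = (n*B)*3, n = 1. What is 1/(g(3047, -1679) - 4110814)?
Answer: -1/4115851 ≈ -2.4296e-7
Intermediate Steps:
g(F, B) = 3*B (g(F, B) = (1*B)*3 = B*3 = 3*B)
1/(g(3047, -1679) - 4110814) = 1/(3*(-1679) - 4110814) = 1/(-5037 - 4110814) = 1/(-4115851) = -1/4115851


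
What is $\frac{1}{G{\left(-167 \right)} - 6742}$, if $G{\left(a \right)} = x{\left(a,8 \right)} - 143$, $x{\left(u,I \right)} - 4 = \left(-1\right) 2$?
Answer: $- \frac{1}{6883} \approx -0.00014529$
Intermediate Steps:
$x{\left(u,I \right)} = 2$ ($x{\left(u,I \right)} = 4 - 2 = 2$)
$G{\left(a \right)} = -141$ ($G{\left(a \right)} = 2 - 143 = -141$)
$\frac{1}{G{\left(-167 \right)} - 6742} = \frac{1}{-141 - 6742} = \frac{1}{-6883} = - \frac{1}{6883}$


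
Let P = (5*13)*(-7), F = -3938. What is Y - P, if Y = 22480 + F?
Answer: 18997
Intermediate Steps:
Y = 18542 (Y = 22480 - 3938 = 18542)
P = -455 (P = 65*(-7) = -455)
Y - P = 18542 - 1*(-455) = 18542 + 455 = 18997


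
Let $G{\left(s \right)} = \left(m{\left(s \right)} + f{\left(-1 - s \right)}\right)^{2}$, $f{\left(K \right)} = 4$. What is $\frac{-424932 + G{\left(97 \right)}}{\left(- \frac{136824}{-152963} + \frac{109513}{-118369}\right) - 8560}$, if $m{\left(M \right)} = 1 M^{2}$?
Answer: $- \frac{1596587327952383039}{154988577807283} \approx -10301.0$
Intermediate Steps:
$m{\left(M \right)} = M^{2}$
$G{\left(s \right)} = \left(4 + s^{2}\right)^{2}$ ($G{\left(s \right)} = \left(s^{2} + 4\right)^{2} = \left(4 + s^{2}\right)^{2}$)
$\frac{-424932 + G{\left(97 \right)}}{\left(- \frac{136824}{-152963} + \frac{109513}{-118369}\right) - 8560} = \frac{-424932 + \left(4 + 97^{2}\right)^{2}}{\left(- \frac{136824}{-152963} + \frac{109513}{-118369}\right) - 8560} = \frac{-424932 + \left(4 + 9409\right)^{2}}{\left(\left(-136824\right) \left(- \frac{1}{152963}\right) + 109513 \left(- \frac{1}{118369}\right)\right) - 8560} = \frac{-424932 + 9413^{2}}{\left(\frac{136824}{152963} - \frac{109513}{118369}\right) - 8560} = \frac{-424932 + 88604569}{- \frac{555716963}{18106077347} - 8560} = \frac{88179637}{- \frac{154988577807283}{18106077347}} = 88179637 \left(- \frac{18106077347}{154988577807283}\right) = - \frac{1596587327952383039}{154988577807283}$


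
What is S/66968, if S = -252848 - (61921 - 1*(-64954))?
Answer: -379723/66968 ≈ -5.6702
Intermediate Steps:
S = -379723 (S = -252848 - (61921 + 64954) = -252848 - 1*126875 = -252848 - 126875 = -379723)
S/66968 = -379723/66968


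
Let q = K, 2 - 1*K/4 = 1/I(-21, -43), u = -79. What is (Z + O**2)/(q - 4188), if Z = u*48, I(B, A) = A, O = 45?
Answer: 25327/59912 ≈ 0.42274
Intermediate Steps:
K = 348/43 (K = 8 - 4/(-43) = 8 - 4*(-1/43) = 8 + 4/43 = 348/43 ≈ 8.0930)
Z = -3792 (Z = -79*48 = -3792)
q = 348/43 ≈ 8.0930
(Z + O**2)/(q - 4188) = (-3792 + 45**2)/(348/43 - 4188) = (-3792 + 2025)/(-179736/43) = -1767*(-43/179736) = 25327/59912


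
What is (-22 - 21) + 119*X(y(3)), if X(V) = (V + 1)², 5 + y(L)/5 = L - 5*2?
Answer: 414196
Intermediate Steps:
y(L) = -75 + 5*L (y(L) = -25 + 5*(L - 5*2) = -25 + 5*(L - 10) = -25 + 5*(-10 + L) = -25 + (-50 + 5*L) = -75 + 5*L)
X(V) = (1 + V)²
(-22 - 21) + 119*X(y(3)) = (-22 - 21) + 119*(1 + (-75 + 5*3))² = -43 + 119*(1 + (-75 + 15))² = -43 + 119*(1 - 60)² = -43 + 119*(-59)² = -43 + 119*3481 = -43 + 414239 = 414196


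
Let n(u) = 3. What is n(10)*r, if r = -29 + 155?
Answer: 378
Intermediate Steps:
r = 126
n(10)*r = 3*126 = 378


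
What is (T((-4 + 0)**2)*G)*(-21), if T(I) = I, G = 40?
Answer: -13440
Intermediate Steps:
(T((-4 + 0)**2)*G)*(-21) = ((-4 + 0)**2*40)*(-21) = ((-4)**2*40)*(-21) = (16*40)*(-21) = 640*(-21) = -13440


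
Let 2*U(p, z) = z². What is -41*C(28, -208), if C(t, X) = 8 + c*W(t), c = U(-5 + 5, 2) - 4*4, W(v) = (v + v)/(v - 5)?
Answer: 24600/23 ≈ 1069.6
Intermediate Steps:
U(p, z) = z²/2
W(v) = 2*v/(-5 + v) (W(v) = (2*v)/(-5 + v) = 2*v/(-5 + v))
c = -14 (c = (½)*2² - 4*4 = (½)*4 - 16 = 2 - 16 = -14)
C(t, X) = 8 - 28*t/(-5 + t)
-41*C(28, -208) = -820*(-2 - 1*28)/(-5 + 28) = -820*(-2 - 28)/23 = -820*(-30)/23 = -41*(-600/23) = 24600/23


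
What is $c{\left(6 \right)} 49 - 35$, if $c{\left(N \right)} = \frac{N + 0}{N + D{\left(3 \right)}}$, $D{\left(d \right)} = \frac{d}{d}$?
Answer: $7$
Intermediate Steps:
$D{\left(d \right)} = 1$
$c{\left(N \right)} = \frac{N}{1 + N}$ ($c{\left(N \right)} = \frac{N + 0}{N + 1} = \frac{N}{1 + N}$)
$c{\left(6 \right)} 49 - 35 = \frac{6}{1 + 6} \cdot 49 - 35 = \frac{6}{7} \cdot 49 - 35 = 42 - 35 = 7$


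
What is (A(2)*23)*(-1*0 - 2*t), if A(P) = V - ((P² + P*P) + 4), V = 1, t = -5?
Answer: -2530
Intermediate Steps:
A(P) = -3 - 2*P² (A(P) = 1 - ((P² + P*P) + 4) = 1 - ((P² + P²) + 4) = 1 - (2*P² + 4) = 1 - (4 + 2*P²) = 1 + (-4 - 2*P²) = -3 - 2*P²)
(A(2)*23)*(-1*0 - 2*t) = ((-3 - 2*2²)*23)*(-1*0 - 2*(-5)) = ((-3 - 2*4)*23)*(0 + 10) = ((-3 - 8)*23)*10 = -11*23*10 = -253*10 = -2530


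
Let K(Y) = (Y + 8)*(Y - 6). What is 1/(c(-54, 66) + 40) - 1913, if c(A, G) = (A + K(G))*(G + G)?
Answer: -1107611695/578992 ≈ -1913.0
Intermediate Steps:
K(Y) = (-6 + Y)*(8 + Y) (K(Y) = (8 + Y)*(-6 + Y) = (-6 + Y)*(8 + Y))
c(A, G) = 2*G*(-48 + A + G² + 2*G) (c(A, G) = (A + (-48 + G² + 2*G))*(G + G) = (-48 + A + G² + 2*G)*(2*G) = 2*G*(-48 + A + G² + 2*G))
1/(c(-54, 66) + 40) - 1913 = 1/(2*66*(-48 - 54 + 66² + 2*66) + 40) - 1913 = 1/(2*66*(-48 - 54 + 4356 + 132) + 40) - 1913 = 1/(2*66*4386 + 40) - 1913 = 1/(578952 + 40) - 1913 = 1/578992 - 1913 = -1107611695/578992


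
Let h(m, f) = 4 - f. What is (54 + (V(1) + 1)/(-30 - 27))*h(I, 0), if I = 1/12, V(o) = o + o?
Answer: 4100/19 ≈ 215.79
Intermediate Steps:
V(o) = 2*o
I = 1/12 ≈ 0.083333
(54 + (V(1) + 1)/(-30 - 27))*h(I, 0) = (54 + (2*1 + 1)/(-30 - 27))*(4 - 1*0) = (54 + (2 + 1)/(-57))*(4 + 0) = (54 + 3*(-1/57))*4 = (54 - 1/19)*4 = (1025/19)*4 = 4100/19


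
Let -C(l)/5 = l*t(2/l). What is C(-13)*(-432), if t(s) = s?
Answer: 4320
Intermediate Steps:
C(l) = -10 (C(l) = -5*l*2/l = -5*2 = -10)
C(-13)*(-432) = -10*(-432) = 4320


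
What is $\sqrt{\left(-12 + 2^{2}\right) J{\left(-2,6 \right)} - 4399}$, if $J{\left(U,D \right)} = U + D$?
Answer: $i \sqrt{4431} \approx 66.566 i$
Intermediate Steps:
$J{\left(U,D \right)} = D + U$
$\sqrt{\left(-12 + 2^{2}\right) J{\left(-2,6 \right)} - 4399} = \sqrt{\left(-12 + 2^{2}\right) \left(6 - 2\right) - 4399} = \sqrt{\left(-12 + 4\right) 4 - 4399} = \sqrt{\left(-8\right) 4 - 4399} = \sqrt{-32 - 4399} = \sqrt{-4431} = i \sqrt{4431}$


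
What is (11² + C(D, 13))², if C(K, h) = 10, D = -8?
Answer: 17161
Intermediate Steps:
(11² + C(D, 13))² = (11² + 10)² = (121 + 10)² = 131² = 17161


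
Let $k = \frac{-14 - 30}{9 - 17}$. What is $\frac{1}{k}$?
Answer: $\frac{2}{11} \approx 0.18182$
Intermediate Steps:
$k = \frac{11}{2}$ ($k = \frac{1}{-8} \left(-44\right) = \left(- \frac{1}{8}\right) \left(-44\right) = \frac{11}{2} \approx 5.5$)
$\frac{1}{k} = \frac{1}{\frac{11}{2}} = \frac{2}{11}$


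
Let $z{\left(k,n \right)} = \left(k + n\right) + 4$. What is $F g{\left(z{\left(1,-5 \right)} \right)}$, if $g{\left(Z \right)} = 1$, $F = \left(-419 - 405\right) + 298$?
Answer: $-526$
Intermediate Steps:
$z{\left(k,n \right)} = 4 + k + n$
$F = -526$ ($F = -824 + 298 = -526$)
$F g{\left(z{\left(1,-5 \right)} \right)} = \left(-526\right) 1 = -526$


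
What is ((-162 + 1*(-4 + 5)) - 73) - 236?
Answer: -470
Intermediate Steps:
((-162 + 1*(-4 + 5)) - 73) - 236 = ((-162 + 1*1) - 73) - 236 = ((-162 + 1) - 73) - 236 = (-161 - 73) - 236 = -234 - 236 = -470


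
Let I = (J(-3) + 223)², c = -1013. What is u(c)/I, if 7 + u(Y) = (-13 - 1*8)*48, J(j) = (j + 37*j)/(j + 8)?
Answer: -3625/143143 ≈ -0.025324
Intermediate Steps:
J(j) = 38*j/(8 + j) (J(j) = (38*j)/(8 + j) = 38*j/(8 + j))
u(Y) = -1015 (u(Y) = -7 + (-13 - 1*8)*48 = -7 + (-13 - 8)*48 = -7 - 21*48 = -7 - 1008 = -1015)
I = 1002001/25 (I = (38*(-3)/(8 - 3) + 223)² = (38*(-3)/5 + 223)² = (38*(-3)*(⅕) + 223)² = (-114/5 + 223)² = (1001/5)² = 1002001/25 ≈ 40080.)
u(c)/I = -1015/1002001/25 = -1015*25/1002001 = -3625/143143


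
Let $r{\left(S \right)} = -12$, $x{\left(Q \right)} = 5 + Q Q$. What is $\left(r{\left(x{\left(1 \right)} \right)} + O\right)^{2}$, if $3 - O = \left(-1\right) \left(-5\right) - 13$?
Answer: $1$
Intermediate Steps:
$x{\left(Q \right)} = 5 + Q^{2}$
$O = 11$ ($O = 3 - \left(\left(-1\right) \left(-5\right) - 13\right) = 3 - \left(5 - 13\right) = 3 - -8 = 3 + 8 = 11$)
$\left(r{\left(x{\left(1 \right)} \right)} + O\right)^{2} = \left(-12 + 11\right)^{2} = \left(-1\right)^{2} = 1$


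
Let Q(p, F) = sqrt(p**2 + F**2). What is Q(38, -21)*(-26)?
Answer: -26*sqrt(1885) ≈ -1128.8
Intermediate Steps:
Q(p, F) = sqrt(F**2 + p**2)
Q(38, -21)*(-26) = sqrt((-21)**2 + 38**2)*(-26) = sqrt(441 + 1444)*(-26) = sqrt(1885)*(-26) = -26*sqrt(1885)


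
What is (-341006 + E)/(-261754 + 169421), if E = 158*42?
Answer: 334370/92333 ≈ 3.6213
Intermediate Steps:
E = 6636
(-341006 + E)/(-261754 + 169421) = (-341006 + 6636)/(-261754 + 169421) = -334370/(-92333) = -334370*(-1/92333) = 334370/92333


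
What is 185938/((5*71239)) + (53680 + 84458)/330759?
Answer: 258052988/274626345 ≈ 0.93965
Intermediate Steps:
185938/((5*71239)) + (53680 + 84458)/330759 = 185938/356195 + 138138*(1/330759) = 185938*(1/356195) + 322/771 = 185938/356195 + 322/771 = 258052988/274626345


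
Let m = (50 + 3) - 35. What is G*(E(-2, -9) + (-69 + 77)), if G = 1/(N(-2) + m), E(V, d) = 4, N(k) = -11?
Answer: 12/7 ≈ 1.7143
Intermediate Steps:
m = 18 (m = 53 - 35 = 18)
G = 1/7 (G = 1/(-11 + 18) = 1/7 ≈ 0.14286)
G*(E(-2, -9) + (-69 + 77)) = (4 + (-69 + 77))/7 = (4 + 8)/7 = (1/7)*12 = 12/7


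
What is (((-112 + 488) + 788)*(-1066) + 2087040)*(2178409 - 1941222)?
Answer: 200711434392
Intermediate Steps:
(((-112 + 488) + 788)*(-1066) + 2087040)*(2178409 - 1941222) = ((376 + 788)*(-1066) + 2087040)*237187 = (1164*(-1066) + 2087040)*237187 = (-1240824 + 2087040)*237187 = 846216*237187 = 200711434392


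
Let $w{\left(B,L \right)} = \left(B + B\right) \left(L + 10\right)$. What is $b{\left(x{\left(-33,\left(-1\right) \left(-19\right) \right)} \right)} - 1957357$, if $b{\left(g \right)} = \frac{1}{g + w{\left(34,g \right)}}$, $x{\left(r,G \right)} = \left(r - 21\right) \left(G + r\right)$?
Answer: $- \frac{103434573307}{52844} \approx -1.9574 \cdot 10^{6}$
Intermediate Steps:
$w{\left(B,L \right)} = 2 B \left(10 + L\right)$
$x{\left(r,G \right)} = \left(-21 + r\right) \left(G + r\right)$
$b{\left(g \right)} = \frac{1}{680 + 69 g}$ ($b{\left(g \right)} = \frac{1}{g + 2 \cdot 34 \left(10 + g\right)} = \frac{1}{g + \left(680 + 68 g\right)} = \frac{1}{680 + 69 g}$)
$b{\left(x{\left(-33,\left(-1\right) \left(-19\right) \right)} \right)} - 1957357 = \frac{1}{680 + 69 \left(\left(-33\right)^{2} - 21 \left(\left(-1\right) \left(-19\right)\right) - -693 + \left(-1\right) \left(-19\right) \left(-33\right)\right)} - 1957357 = \frac{1}{680 + 69 \left(1089 - 399 + 693 + 19 \left(-33\right)\right)} + \left(-2143844 + 186487\right) = \frac{1}{680 + 69 \left(1089 - 399 + 693 - 627\right)} - 1957357 = \frac{1}{680 + 69 \cdot 756} - 1957357 = \frac{1}{680 + 52164} - 1957357 = \frac{1}{52844} - 1957357 = - \frac{103434573307}{52844}$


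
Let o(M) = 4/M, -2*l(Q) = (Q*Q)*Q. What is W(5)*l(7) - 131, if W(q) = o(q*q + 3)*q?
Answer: -507/2 ≈ -253.50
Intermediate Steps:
l(Q) = -Q**3/2 (l(Q) = -Q*Q*Q/2 = -Q**2*Q/2 = -Q**3/2)
W(q) = 4*q/(3 + q**2) (W(q) = (4/(q*q + 3))*q = (4/(q**2 + 3))*q = (4/(3 + q**2))*q = 4*q/(3 + q**2))
W(5)*l(7) - 131 = (4*5/(3 + 5**2))*(-1/2*7**3) - 131 = (4*5/(3 + 25))*(-1/2*343) - 131 = (4*5/28)*(-343/2) - 131 = (4*5*(1/28))*(-343/2) - 131 = (5/7)*(-343/2) - 131 = -245/2 - 131 = -507/2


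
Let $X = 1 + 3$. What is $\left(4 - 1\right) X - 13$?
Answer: $-1$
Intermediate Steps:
$X = 4$
$\left(4 - 1\right) X - 13 = \left(4 - 1\right) 4 - 13 = 3 \cdot 4 - 13 = 12 - 13 = -1$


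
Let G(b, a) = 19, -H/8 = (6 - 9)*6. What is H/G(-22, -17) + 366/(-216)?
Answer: 4025/684 ≈ 5.8845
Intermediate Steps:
H = 144 (H = -8*(6 - 9)*6 = -(-24)*6 = -8*(-18) = 144)
H/G(-22, -17) + 366/(-216) = 144/19 + 366/(-216) = 144*(1/19) + 366*(-1/216) = 144/19 - 61/36 = 4025/684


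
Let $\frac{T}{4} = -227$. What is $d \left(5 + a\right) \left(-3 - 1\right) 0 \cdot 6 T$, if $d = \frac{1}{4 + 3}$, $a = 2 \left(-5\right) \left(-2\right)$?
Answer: $0$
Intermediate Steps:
$T = -908$ ($T = 4 \left(-227\right) = -908$)
$a = 20$ ($a = \left(-10\right) \left(-2\right) = 20$)
$d = \frac{1}{7} \approx 0.14286$
$d \left(5 + a\right) \left(-3 - 1\right) 0 \cdot 6 T = \frac{\left(5 + 20\right) \left(-3 - 1\right)}{7} \cdot 0 \cdot 6 \left(-908\right) = \frac{25 \left(-4\right)}{7} \cdot 0 \left(-908\right) = \frac{1}{7} \left(-100\right) 0 \left(-908\right) = \left(- \frac{100}{7}\right) 0 \left(-908\right) = 0 \left(-908\right) = 0$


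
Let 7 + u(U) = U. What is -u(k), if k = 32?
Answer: -25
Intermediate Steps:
u(U) = -7 + U
-u(k) = -(-7 + 32) = -1*25 = -25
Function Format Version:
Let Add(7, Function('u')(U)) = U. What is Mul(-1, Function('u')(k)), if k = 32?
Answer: -25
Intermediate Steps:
Function('u')(U) = Add(-7, U)
Mul(-1, Function('u')(k)) = Mul(-1, Add(-7, 32)) = Mul(-1, 25) = -25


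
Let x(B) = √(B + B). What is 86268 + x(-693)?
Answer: 86268 + 3*I*√154 ≈ 86268.0 + 37.229*I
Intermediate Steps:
x(B) = √2*√B (x(B) = √(2*B) = √2*√B)
86268 + x(-693) = 86268 + √2*√(-693) = 86268 + √2*(3*I*√77) = 86268 + 3*I*√154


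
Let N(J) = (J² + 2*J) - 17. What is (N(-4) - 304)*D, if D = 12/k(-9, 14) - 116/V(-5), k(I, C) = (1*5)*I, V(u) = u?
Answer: -107672/15 ≈ -7178.1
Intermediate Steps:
N(J) = -17 + J² + 2*J
k(I, C) = 5*I
D = 344/15 (D = 12/((5*(-9))) - 116/(-5) = 12/(-45) - 116*(-⅕) = 12*(-1/45) + 116/5 = -4/15 + 116/5 = 344/15 ≈ 22.933)
(N(-4) - 304)*D = ((-17 + (-4)² + 2*(-4)) - 304)*(344/15) = ((-17 + 16 - 8) - 304)*(344/15) = (-9 - 304)*(344/15) = -313*344/15 = -107672/15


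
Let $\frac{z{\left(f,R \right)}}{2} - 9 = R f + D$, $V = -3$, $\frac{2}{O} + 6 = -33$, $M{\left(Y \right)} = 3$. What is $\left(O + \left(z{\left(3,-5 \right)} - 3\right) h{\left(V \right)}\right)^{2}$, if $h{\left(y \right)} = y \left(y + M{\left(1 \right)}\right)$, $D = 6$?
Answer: $\frac{4}{1521} \approx 0.0026299$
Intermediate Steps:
$O = - \frac{2}{39}$ ($O = \frac{2}{-6 - 33} = \frac{2}{-39} = 2 \left(- \frac{1}{39}\right) = - \frac{2}{39} \approx -0.051282$)
$z{\left(f,R \right)} = 30 + 2 R f$ ($z{\left(f,R \right)} = 18 + 2 \left(R f + 6\right) = 18 + 2 \left(6 + R f\right) = 18 + \left(12 + 2 R f\right) = 30 + 2 R f$)
$h{\left(y \right)} = y \left(3 + y\right)$ ($h{\left(y \right)} = y \left(y + 3\right) = y \left(3 + y\right)$)
$\left(O + \left(z{\left(3,-5 \right)} - 3\right) h{\left(V \right)}\right)^{2} = \left(- \frac{2}{39} + \left(\left(30 + 2 \left(-5\right) 3\right) - 3\right) \left(- 3 \left(3 - 3\right)\right)\right)^{2} = \left(- \frac{2}{39} + \left(\left(30 - 30\right) - 3\right) \left(\left(-3\right) 0\right)\right)^{2} = \left(- \frac{2}{39} + \left(0 - 3\right) 0\right)^{2} = \left(- \frac{2}{39} - 0\right)^{2} = \left(- \frac{2}{39} + 0\right)^{2} = \left(- \frac{2}{39}\right)^{2} = \frac{4}{1521}$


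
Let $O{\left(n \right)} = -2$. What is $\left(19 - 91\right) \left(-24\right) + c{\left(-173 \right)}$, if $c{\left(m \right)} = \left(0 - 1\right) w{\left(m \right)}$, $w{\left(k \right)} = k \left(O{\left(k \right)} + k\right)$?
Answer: $-28547$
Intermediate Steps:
$w{\left(k \right)} = k \left(-2 + k\right)$
$c{\left(m \right)} = - m \left(-2 + m\right)$ ($c{\left(m \right)} = \left(0 - 1\right) m \left(-2 + m\right) = - m \left(-2 + m\right)$)
$\left(19 - 91\right) \left(-24\right) + c{\left(-173 \right)} = \left(19 - 91\right) \left(-24\right) - 173 \left(2 - -173\right) = \left(-72\right) \left(-24\right) - 173 \left(2 + 173\right) = 1728 - 30275 = -28547$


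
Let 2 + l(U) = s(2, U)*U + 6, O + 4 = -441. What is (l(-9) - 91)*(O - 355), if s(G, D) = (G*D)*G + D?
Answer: -254400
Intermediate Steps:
s(G, D) = D + D*G**2 (s(G, D) = (D*G)*G + D = D*G**2 + D = D + D*G**2)
O = -445 (O = -4 - 441 = -445)
l(U) = 4 + 5*U**2 (l(U) = -2 + ((U*(1 + 2**2))*U + 6) = -2 + ((U*(1 + 4))*U + 6) = -2 + ((U*5)*U + 6) = -2 + ((5*U)*U + 6) = -2 + (5*U**2 + 6) = -2 + (6 + 5*U**2) = 4 + 5*U**2)
(l(-9) - 91)*(O - 355) = ((4 + 5*(-9)**2) - 91)*(-445 - 355) = ((4 + 5*81) - 91)*(-800) = ((4 + 405) - 91)*(-800) = (409 - 91)*(-800) = 318*(-800) = -254400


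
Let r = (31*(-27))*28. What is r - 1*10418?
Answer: -33854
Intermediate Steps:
r = -23436 (r = -837*28 = -23436)
r - 1*10418 = -23436 - 1*10418 = -23436 - 10418 = -33854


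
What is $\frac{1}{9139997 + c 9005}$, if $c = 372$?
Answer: $\frac{1}{12489857} \approx 8.0065 \cdot 10^{-8}$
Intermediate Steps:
$\frac{1}{9139997 + c 9005} = \frac{1}{9139997 + 372 \cdot 9005} = \frac{1}{9139997 + 3349860} = \frac{1}{12489857}$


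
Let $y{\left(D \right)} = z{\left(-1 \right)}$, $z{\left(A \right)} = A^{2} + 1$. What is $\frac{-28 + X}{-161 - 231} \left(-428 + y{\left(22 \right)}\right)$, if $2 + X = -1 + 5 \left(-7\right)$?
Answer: $- \frac{7029}{98} \approx -71.724$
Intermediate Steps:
$X = -38$ ($X = -2 + \left(-1 + 5 \left(-7\right)\right) = -2 - 36 = -38$)
$z{\left(A \right)} = 1 + A^{2}$
$y{\left(D \right)} = 2$ ($y{\left(D \right)} = 1 + \left(-1\right)^{2} = 1 + 1 = 2$)
$\frac{-28 + X}{-161 - 231} \left(-428 + y{\left(22 \right)}\right) = \frac{-28 - 38}{-161 - 231} \left(-428 + 2\right) = - \frac{66}{-392} \left(-426\right) = \left(-66\right) \left(- \frac{1}{392}\right) \left(-426\right) = \frac{33}{196} \left(-426\right) = - \frac{7029}{98}$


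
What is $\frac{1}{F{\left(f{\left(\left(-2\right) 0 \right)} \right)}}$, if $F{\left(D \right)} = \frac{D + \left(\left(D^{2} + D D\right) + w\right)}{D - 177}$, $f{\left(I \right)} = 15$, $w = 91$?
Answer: $- \frac{81}{278} \approx -0.29137$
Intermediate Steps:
$F{\left(D \right)} = \frac{91 + D + 2 D^{2}}{-177 + D}$ ($F{\left(D \right)} = \frac{D + \left(\left(D^{2} + D D\right) + 91\right)}{D - 177} = \frac{D + \left(\left(D^{2} + D^{2}\right) + 91\right)}{-177 + D} = \frac{D + \left(2 D^{2} + 91\right)}{-177 + D} = \frac{D + \left(91 + 2 D^{2}\right)}{-177 + D} = \frac{91 + D + 2 D^{2}}{-177 + D}$)
$\frac{1}{F{\left(f{\left(\left(-2\right) 0 \right)} \right)}} = \frac{1}{\frac{1}{-177 + 15} \left(91 + 15 + 2 \cdot 15^{2}\right)} = \frac{1}{\frac{1}{-162} \left(91 + 15 + 2 \cdot 225\right)} = \frac{1}{\left(- \frac{1}{162}\right) \left(91 + 15 + 450\right)} = \frac{1}{\left(- \frac{1}{162}\right) 556} = \frac{1}{- \frac{278}{81}} = - \frac{81}{278}$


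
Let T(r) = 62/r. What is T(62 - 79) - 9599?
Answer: -163245/17 ≈ -9602.6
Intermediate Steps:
T(62 - 79) - 9599 = 62/(62 - 79) - 9599 = 62/(-17) - 9599 = 62*(-1/17) - 9599 = -62/17 - 9599 = -163245/17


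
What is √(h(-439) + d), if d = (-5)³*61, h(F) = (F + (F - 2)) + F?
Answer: 4*I*√559 ≈ 94.573*I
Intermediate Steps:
h(F) = -2 + 3*F (h(F) = (F + (-2 + F)) + F = (-2 + 2*F) + F = -2 + 3*F)
d = -7625 (d = -125*61 = -7625)
√(h(-439) + d) = √((-2 + 3*(-439)) - 7625) = √((-2 - 1317) - 7625) = √(-1319 - 7625) = √(-8944) = 4*I*√559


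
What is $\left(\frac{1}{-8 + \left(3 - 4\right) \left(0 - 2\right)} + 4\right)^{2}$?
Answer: $\frac{529}{36} \approx 14.694$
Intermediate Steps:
$\left(\frac{1}{-8 + \left(3 - 4\right) \left(0 - 2\right)} + 4\right)^{2} = \left(\frac{1}{-8 - -2} + 4\right)^{2} = \left(\frac{1}{-8 + 2} + 4\right)^{2} = \left(\frac{1}{-6} + 4\right)^{2} = \left(- \frac{1}{6} + 4\right)^{2} = \left(\frac{23}{6}\right)^{2} = \frac{529}{36}$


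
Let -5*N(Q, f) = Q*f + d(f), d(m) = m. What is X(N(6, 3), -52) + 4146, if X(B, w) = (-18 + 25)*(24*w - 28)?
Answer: -4786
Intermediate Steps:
N(Q, f) = -f/5 - Q*f/5 (N(Q, f) = -(Q*f + f)/5 = -(f + Q*f)/5 = -f/5 - Q*f/5)
X(B, w) = -196 + 168*w (X(B, w) = 7*(-28 + 24*w) = -196 + 168*w)
X(N(6, 3), -52) + 4146 = (-196 + 168*(-52)) + 4146 = (-196 - 8736) + 4146 = -8932 + 4146 = -4786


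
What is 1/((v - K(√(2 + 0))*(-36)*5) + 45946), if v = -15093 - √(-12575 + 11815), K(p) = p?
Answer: 1/(30853 + 180*√2 - 2*I*√190) ≈ 3.2147e-5 + 2.85e-8*I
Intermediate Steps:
v = -15093 - 2*I*√190 (v = -15093 - √(-760) = -15093 - 2*I*√190 ≈ -15093.0 - 27.568*I)
1/((v - K(√(2 + 0))*(-36)*5) + 45946) = 1/(((-15093 - 2*I*√190) - √(2 + 0)*(-36)*5) + 45946) = 1/(((-15093 - 2*I*√190) - √2*(-36)*5) + 45946) = 1/(((-15093 - 2*I*√190) - (-36*√2)*5) + 45946) = 1/(((-15093 - 2*I*√190) - (-180)*√2) + 45946) = 1/(((-15093 - 2*I*√190) + 180*√2) + 45946) = 1/((-15093 + 180*√2 - 2*I*√190) + 45946) = 1/(30853 + 180*√2 - 2*I*√190)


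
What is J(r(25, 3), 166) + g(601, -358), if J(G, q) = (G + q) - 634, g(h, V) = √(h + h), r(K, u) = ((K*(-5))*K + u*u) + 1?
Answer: -3583 + √1202 ≈ -3548.3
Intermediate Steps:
r(K, u) = 1 + u² - 5*K² (r(K, u) = ((-5*K)*K + u²) + 1 = (-5*K² + u²) + 1 = (u² - 5*K²) + 1 = 1 + u² - 5*K²)
g(h, V) = √2*√h (g(h, V) = √(2*h) = √2*√h)
J(G, q) = -634 + G + q
J(r(25, 3), 166) + g(601, -358) = (-634 + (1 + 3² - 5*25²) + 166) + √2*√601 = (-634 + (1 + 9 - 5*625) + 166) + √1202 = (-634 + (1 + 9 - 3125) + 166) + √1202 = (-634 - 3115 + 166) + √1202 = -3583 + √1202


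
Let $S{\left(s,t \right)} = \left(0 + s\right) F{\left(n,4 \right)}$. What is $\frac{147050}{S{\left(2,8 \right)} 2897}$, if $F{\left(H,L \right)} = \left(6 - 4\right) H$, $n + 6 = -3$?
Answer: $- \frac{73525}{52146} \approx -1.41$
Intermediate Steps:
$n = -9$ ($n = -6 - 3 = -9$)
$F{\left(H,L \right)} = 2 H$
$S{\left(s,t \right)} = - 18 s$ ($S{\left(s,t \right)} = \left(0 + s\right) 2 \left(-9\right) = s \left(-18\right) = - 18 s$)
$\frac{147050}{S{\left(2,8 \right)} 2897} = \frac{147050}{\left(-18\right) 2 \cdot 2897} = \frac{147050}{\left(-36\right) 2897} = \frac{147050}{-104292} = 147050 \left(- \frac{1}{104292}\right) = - \frac{73525}{52146}$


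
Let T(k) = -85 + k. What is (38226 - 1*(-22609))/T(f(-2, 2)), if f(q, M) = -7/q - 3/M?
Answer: -60835/83 ≈ -732.95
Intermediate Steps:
(38226 - 1*(-22609))/T(f(-2, 2)) = (38226 - 1*(-22609))/(-85 + (-7/(-2) - 3/2)) = (38226 + 22609)/(-85 + (-7*(-1/2) - 3*1/2)) = 60835/(-85 + (7/2 - 3/2)) = 60835/(-85 + 2) = 60835/(-83) = 60835*(-1/83) = -60835/83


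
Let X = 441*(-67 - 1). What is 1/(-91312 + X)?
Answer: -1/121300 ≈ -8.2440e-6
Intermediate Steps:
X = -29988 (X = 441*(-68) = -29988)
1/(-91312 + X) = 1/(-91312 - 29988) = 1/(-121300) = -1/121300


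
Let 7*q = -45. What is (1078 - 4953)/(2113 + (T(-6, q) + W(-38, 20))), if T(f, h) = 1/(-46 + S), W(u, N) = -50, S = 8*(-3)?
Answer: -271250/144409 ≈ -1.8783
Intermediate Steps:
S = -24
q = -45/7 (q = (⅐)*(-45) = -45/7 ≈ -6.4286)
T(f, h) = -1/70 (T(f, h) = 1/(-46 - 24) = 1/(-70) = -1/70)
(1078 - 4953)/(2113 + (T(-6, q) + W(-38, 20))) = (1078 - 4953)/(2113 + (-1/70 - 50)) = -3875/(2113 - 3501/70) = -3875/144409/70 = -3875*70/144409 = -271250/144409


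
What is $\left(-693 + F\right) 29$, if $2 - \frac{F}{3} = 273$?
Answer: $-43674$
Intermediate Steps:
$F = -813$ ($F = 6 - 819 = -813$)
$\left(-693 + F\right) 29 = \left(-693 - 813\right) 29 = \left(-1506\right) 29 = -43674$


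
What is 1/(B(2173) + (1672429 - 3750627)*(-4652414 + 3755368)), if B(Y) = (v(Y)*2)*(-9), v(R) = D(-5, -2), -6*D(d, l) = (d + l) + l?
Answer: 1/1864239203081 ≈ 5.3641e-13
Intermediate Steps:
D(d, l) = -l/3 - d/6 (D(d, l) = -((d + l) + l)/6 = -(d + 2*l)/6 = -l/3 - d/6)
v(R) = 3/2 (v(R) = -⅓*(-2) - ⅙*(-5) = ⅔ + ⅚ = 3/2)
B(Y) = -27 (B(Y) = ((3/2)*2)*(-9) = 3*(-9) = -27)
1/(B(2173) + (1672429 - 3750627)*(-4652414 + 3755368)) = 1/(-27 + (1672429 - 3750627)*(-4652414 + 3755368)) = 1/(-27 - 2078198*(-897046)) = 1/(-27 + 1864239203108) = 1/1864239203081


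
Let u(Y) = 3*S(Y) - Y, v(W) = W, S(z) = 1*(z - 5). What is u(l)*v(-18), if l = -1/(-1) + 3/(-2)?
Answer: 288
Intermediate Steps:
S(z) = -5 + z (S(z) = 1*(-5 + z) = -5 + z)
l = -½ (l = -1*(-1) + 3*(-½) = 1 - 3/2 = -½ ≈ -0.50000)
u(Y) = -15 + 2*Y (u(Y) = 3*(-5 + Y) - Y = (-15 + 3*Y) - Y = -15 + 2*Y)
u(l)*v(-18) = (-15 + 2*(-½))*(-18) = (-15 - 1)*(-18) = -16*(-18) = 288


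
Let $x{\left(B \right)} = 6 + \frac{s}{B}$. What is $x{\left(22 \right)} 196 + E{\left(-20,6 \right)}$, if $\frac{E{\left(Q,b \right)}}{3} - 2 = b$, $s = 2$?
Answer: $\frac{13396}{11} \approx 1217.8$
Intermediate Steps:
$E{\left(Q,b \right)} = 6 + 3 b$
$x{\left(B \right)} = 6 + \frac{2}{B}$
$x{\left(22 \right)} 196 + E{\left(-20,6 \right)} = \left(6 + \frac{2}{22}\right) 196 + \left(6 + 3 \cdot 6\right) = \left(6 + 2 \cdot \frac{1}{22}\right) 196 + \left(6 + 18\right) = \left(6 + \frac{1}{11}\right) 196 + 24 = \frac{67}{11} \cdot 196 + 24 = \frac{13132}{11} + 24 = \frac{13396}{11}$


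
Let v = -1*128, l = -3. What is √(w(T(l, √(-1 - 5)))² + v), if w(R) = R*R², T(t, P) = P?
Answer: 2*I*√86 ≈ 18.547*I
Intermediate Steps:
w(R) = R³
v = -128
√(w(T(l, √(-1 - 5)))² + v) = √(((√(-1 - 5))³)² - 128) = √(((√(-6))³)² - 128) = √(((I*√6)³)² - 128) = √((-6*I*√6)² - 128) = √(-216 - 128) = √(-344) = 2*I*√86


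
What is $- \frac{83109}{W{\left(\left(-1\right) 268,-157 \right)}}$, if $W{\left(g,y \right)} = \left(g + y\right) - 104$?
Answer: $\frac{83109}{529} \approx 157.11$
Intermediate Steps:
$W{\left(g,y \right)} = -104 + g + y$
$- \frac{83109}{W{\left(\left(-1\right) 268,-157 \right)}} = - \frac{83109}{-104 - 268 - 157} = - \frac{83109}{-529} = \left(-83109\right) \left(- \frac{1}{529}\right) = \frac{83109}{529}$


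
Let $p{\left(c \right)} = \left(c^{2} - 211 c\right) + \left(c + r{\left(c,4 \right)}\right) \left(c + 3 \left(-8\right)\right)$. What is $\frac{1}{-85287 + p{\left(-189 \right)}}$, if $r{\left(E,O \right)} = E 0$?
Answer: $\frac{1}{30570} \approx 3.2712 \cdot 10^{-5}$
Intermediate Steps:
$r{\left(E,O \right)} = 0$
$p{\left(c \right)} = c^{2} - 211 c + c \left(-24 + c\right)$ ($p{\left(c \right)} = \left(c^{2} - 211 c\right) + \left(c + 0\right) \left(c + 3 \left(-8\right)\right) = \left(c^{2} - 211 c\right) + c \left(c - 24\right) = \left(c^{2} - 211 c\right) + c \left(-24 + c\right) = c^{2} - 211 c + c \left(-24 + c\right)$)
$\frac{1}{-85287 + p{\left(-189 \right)}} = \frac{1}{-85287 - 189 \left(-235 + 2 \left(-189\right)\right)} = \frac{1}{-85287 - 189 \left(-235 - 378\right)} = \frac{1}{-85287 - -115857} = \frac{1}{-85287 + 115857} = \frac{1}{30570}$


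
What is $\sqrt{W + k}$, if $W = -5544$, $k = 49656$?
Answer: $4 \sqrt{2757} \approx 210.03$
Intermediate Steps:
$\sqrt{W + k} = \sqrt{-5544 + 49656} = \sqrt{44112} = 4 \sqrt{2757}$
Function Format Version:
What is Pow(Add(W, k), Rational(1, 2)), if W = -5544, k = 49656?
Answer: Mul(4, Pow(2757, Rational(1, 2))) ≈ 210.03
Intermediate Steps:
Pow(Add(W, k), Rational(1, 2)) = Pow(Add(-5544, 49656), Rational(1, 2)) = Pow(44112, Rational(1, 2)) = Mul(4, Pow(2757, Rational(1, 2)))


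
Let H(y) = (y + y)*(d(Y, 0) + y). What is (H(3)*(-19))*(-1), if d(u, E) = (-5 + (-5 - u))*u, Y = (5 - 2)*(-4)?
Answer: -2394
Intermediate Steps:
Y = -12 (Y = 3*(-4) = -12)
d(u, E) = u*(-10 - u) (d(u, E) = (-10 - u)*u = u*(-10 - u))
H(y) = 2*y*(-24 + y) (H(y) = (y + y)*(-1*(-12)*(10 - 12) + y) = (2*y)*(-1*(-12)*(-2) + y) = (2*y)*(-24 + y) = 2*y*(-24 + y))
(H(3)*(-19))*(-1) = ((2*3*(-24 + 3))*(-19))*(-1) = ((2*3*(-21))*(-19))*(-1) = -126*(-19)*(-1) = 2394*(-1) = -2394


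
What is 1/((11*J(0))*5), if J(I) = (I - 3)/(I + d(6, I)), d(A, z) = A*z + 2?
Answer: -2/165 ≈ -0.012121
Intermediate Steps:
d(A, z) = 2 + A*z
J(I) = (-3 + I)/(2 + 7*I) (J(I) = (I - 3)/(I + (2 + 6*I)) = (-3 + I)/(2 + 7*I))
1/((11*J(0))*5) = 1/((11*((-3 + 0)/(2 + 7*0)))*5) = 1/((11*(-3/(2 + 0)))*5) = 1/((11*(-3/2))*5) = 1/(-33/2*5) = 1/(-165/2) = -2/165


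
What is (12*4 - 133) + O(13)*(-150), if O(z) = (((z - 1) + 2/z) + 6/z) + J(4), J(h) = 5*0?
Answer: -25705/13 ≈ -1977.3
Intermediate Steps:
J(h) = 0
O(z) = -1 + z + 8/z (O(z) = (((z - 1) + 2/z) + 6/z) + 0 = (((-1 + z) + 2/z) + 6/z) + 0 = ((-1 + z + 2/z) + 6/z) + 0 = (-1 + z + 8/z) + 0 = -1 + z + 8/z)
(12*4 - 133) + O(13)*(-150) = (12*4 - 133) + (-1 + 13 + 8/13)*(-150) = (48 - 133) + (-1 + 13 + 8*(1/13))*(-150) = -85 + (-1 + 13 + 8/13)*(-150) = -85 + (164/13)*(-150) = -85 - 24600/13 = -25705/13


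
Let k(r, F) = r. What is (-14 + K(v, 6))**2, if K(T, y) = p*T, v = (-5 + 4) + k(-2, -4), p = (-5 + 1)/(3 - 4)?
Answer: 676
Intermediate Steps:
p = 4 (p = -4/(-1) = -4*(-1) = 4)
v = -3 (v = (-5 + 4) - 2 = -1 - 2 = -3)
K(T, y) = 4*T
(-14 + K(v, 6))**2 = (-14 + 4*(-3))**2 = (-14 - 12)**2 = (-26)**2 = 676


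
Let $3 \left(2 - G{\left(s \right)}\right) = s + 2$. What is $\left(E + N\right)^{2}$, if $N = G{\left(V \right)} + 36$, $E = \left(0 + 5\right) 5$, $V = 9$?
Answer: $\frac{31684}{9} \approx 3520.4$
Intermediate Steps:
$G{\left(s \right)} = \frac{4}{3} - \frac{s}{3}$ ($G{\left(s \right)} = 2 - \frac{s + 2}{3} = 2 - \frac{2 + s}{3} = 2 - \left(\frac{2}{3} + \frac{s}{3}\right) = \frac{4}{3} - \frac{s}{3}$)
$E = 25$ ($E = 5 \cdot 5 = 25$)
$N = \frac{103}{3}$ ($N = \left(\frac{4}{3} - 3\right) + 36 = - \frac{5}{3} + 36 = \frac{103}{3} \approx 34.333$)
$\left(E + N\right)^{2} = \left(25 + \frac{103}{3}\right)^{2} = \left(\frac{178}{3}\right)^{2} = \frac{31684}{9}$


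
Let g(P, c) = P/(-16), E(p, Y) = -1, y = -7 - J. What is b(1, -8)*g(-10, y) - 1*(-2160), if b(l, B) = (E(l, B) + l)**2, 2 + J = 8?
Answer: 2160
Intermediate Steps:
J = 6 (J = -2 + 8 = 6)
y = -13 (y = -7 - 1*6 = -7 - 6 = -13)
b(l, B) = (-1 + l)**2
g(P, c) = -P/16 (g(P, c) = P*(-1/16) = -P/16)
b(1, -8)*g(-10, y) - 1*(-2160) = (-1 + 1)**2*(-1/16*(-10)) - 1*(-2160) = 0**2*(5/8) + 2160 = 0*(5/8) + 2160 = 0 + 2160 = 2160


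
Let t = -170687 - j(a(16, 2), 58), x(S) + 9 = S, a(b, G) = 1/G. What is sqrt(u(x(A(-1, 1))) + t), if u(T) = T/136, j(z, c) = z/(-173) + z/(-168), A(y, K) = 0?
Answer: I*sqrt(10417157246852349)/247044 ≈ 413.14*I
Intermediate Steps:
j(z, c) = -341*z/29064 (j(z, c) = z*(-1/173) + z*(-1/168) = -z/173 - z/168 = -341*z/29064)
x(S) = -9 + S
u(T) = T/136 (u(T) = T*(1/136) = T/136)
t = -9921693595/58128 (t = -170687 - (-341)/(29064*2) = -170687 - 1*(-341/58128) = -170687 + 341/58128 = -9921693595/58128 ≈ -1.7069e+5)
sqrt(u(x(A(-1, 1))) + t) = sqrt((-9 + 0)/136 - 9921693595/58128) = sqrt((1/136)*(-9) - 9921693595/58128) = sqrt(-9/136 - 9921693595/58128) = sqrt(-168668856509/988176) = I*sqrt(10417157246852349)/247044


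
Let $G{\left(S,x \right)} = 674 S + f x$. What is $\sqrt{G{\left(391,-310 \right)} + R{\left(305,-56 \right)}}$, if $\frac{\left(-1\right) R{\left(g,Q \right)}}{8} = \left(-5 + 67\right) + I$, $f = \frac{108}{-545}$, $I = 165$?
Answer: $\frac{\sqrt{3110201422}}{109} \approx 511.64$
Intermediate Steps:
$f = - \frac{108}{545}$ ($f = 108 \left(- \frac{1}{545}\right) = - \frac{108}{545} \approx -0.19817$)
$R{\left(g,Q \right)} = -1816$ ($R{\left(g,Q \right)} = - 8 \left(\left(-5 + 67\right) + 165\right) = - 8 \left(62 + 165\right) = \left(-8\right) 227 = -1816$)
$G{\left(S,x \right)} = 674 S - \frac{108 x}{545}$
$\sqrt{G{\left(391,-310 \right)} + R{\left(305,-56 \right)}} = \sqrt{\left(674 \cdot 391 - - \frac{6696}{109}\right) - 1816} = \sqrt{\left(263534 + \frac{6696}{109}\right) - 1816} = \sqrt{\frac{28731902}{109} - 1816} = \sqrt{\frac{28533958}{109}} = \frac{\sqrt{3110201422}}{109}$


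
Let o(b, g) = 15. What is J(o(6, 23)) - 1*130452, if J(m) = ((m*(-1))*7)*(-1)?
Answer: -130347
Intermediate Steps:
J(m) = 7*m (J(m) = (-m*7)*(-1) = -7*m*(-1) = 7*m)
J(o(6, 23)) - 1*130452 = 7*15 - 1*130452 = 105 - 130452 = -130347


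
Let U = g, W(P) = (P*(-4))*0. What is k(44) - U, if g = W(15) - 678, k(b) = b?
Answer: 722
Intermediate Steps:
W(P) = 0 (W(P) = -4*P*0 = 0)
g = -678 (g = 0 - 678 = -678)
U = -678
k(44) - U = 44 - 1*(-678) = 44 + 678 = 722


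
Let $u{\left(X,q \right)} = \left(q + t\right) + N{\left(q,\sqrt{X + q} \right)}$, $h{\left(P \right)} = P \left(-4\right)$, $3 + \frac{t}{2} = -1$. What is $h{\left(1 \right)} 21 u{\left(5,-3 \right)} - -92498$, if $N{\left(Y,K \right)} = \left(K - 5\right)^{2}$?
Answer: $91154 + 840 \sqrt{2} \approx 92342.0$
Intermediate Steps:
$N{\left(Y,K \right)} = \left(-5 + K\right)^{2}$
$t = -8$ ($t = -6 + 2 \left(-1\right) = -6 - 2 = -8$)
$h{\left(P \right)} = - 4 P$
$u{\left(X,q \right)} = -8 + q + \left(-5 + \sqrt{X + q}\right)^{2}$ ($u{\left(X,q \right)} = \left(q - 8\right) + \left(-5 + \sqrt{X + q}\right)^{2} = \left(-8 + q\right) + \left(-5 + \sqrt{X + q}\right)^{2} = -8 + q + \left(-5 + \sqrt{X + q}\right)^{2}$)
$h{\left(1 \right)} 21 u{\left(5,-3 \right)} - -92498 = \left(-4\right) 1 \cdot 21 \left(-8 - 3 + \left(-5 + \sqrt{5 - 3}\right)^{2}\right) - -92498 = \left(-4\right) 21 \left(-8 - 3 + \left(-5 + \sqrt{2}\right)^{2}\right) + 92498 = - 84 \left(-11 + \left(-5 + \sqrt{2}\right)^{2}\right) + 92498 = \left(924 - 84 \left(-5 + \sqrt{2}\right)^{2}\right) + 92498 = 93422 - 84 \left(-5 + \sqrt{2}\right)^{2}$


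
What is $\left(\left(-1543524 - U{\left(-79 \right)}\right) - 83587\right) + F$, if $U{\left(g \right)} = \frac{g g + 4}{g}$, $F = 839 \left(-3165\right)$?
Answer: $- \frac{338314889}{79} \approx -4.2825 \cdot 10^{6}$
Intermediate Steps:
$F = -2655435$
$U{\left(g \right)} = \frac{4 + g^{2}}{g}$ ($U{\left(g \right)} = \frac{g^{2} + 4}{g} = \frac{4 + g^{2}}{g}$)
$\left(\left(-1543524 - U{\left(-79 \right)}\right) - 83587\right) + F = \left(\left(-1543524 - \left(-79 + \frac{4}{-79}\right)\right) - 83587\right) - 2655435 = \left(\left(-1543524 - \left(-79 + 4 \left(- \frac{1}{79}\right)\right)\right) - 83587\right) - 2655435 = \left(\left(-1543524 - \left(-79 - \frac{4}{79}\right)\right) - 83587\right) - 2655435 = \left(\left(-1543524 - - \frac{6245}{79}\right) - 83587\right) - 2655435 = \left(\left(-1543524 + \frac{6245}{79}\right) - 83587\right) - 2655435 = \left(- \frac{121932151}{79} - 83587\right) - 2655435 = - \frac{128535524}{79} - 2655435 = - \frac{338314889}{79}$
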